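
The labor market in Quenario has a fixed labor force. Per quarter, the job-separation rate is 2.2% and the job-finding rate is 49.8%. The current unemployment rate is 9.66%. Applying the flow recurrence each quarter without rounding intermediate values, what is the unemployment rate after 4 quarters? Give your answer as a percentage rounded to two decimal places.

Unemployment rate after four quarters ≈ 4.52%.

With a fixed labor force, u_{t+1} = u_t + s·(1−u_t) − f·u_t = u_t·(1−s−f) + s.
Here 1−s−f = 0.480 and s = 0.022.
u_1 = 0.096600 × 0.480 + 0.022 = 0.068368.
u_2 = 0.068368 × 0.480 + 0.022 = 0.054817.
u_3 = 0.054817 × 0.480 + 0.022 = 0.048312.
u_4 = 0.048312 × 0.480 + 0.022 = 0.045190.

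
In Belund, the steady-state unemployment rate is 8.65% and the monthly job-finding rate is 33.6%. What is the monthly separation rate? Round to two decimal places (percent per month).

Separation rate ≈ 3.18% per month.

From u* = s/(s+f): s = u·f/(1−u).
s = 0.0865 × 33.6 / (1 − 0.0865) = 2.9064 / 0.9135 ≈ 3.18% per month.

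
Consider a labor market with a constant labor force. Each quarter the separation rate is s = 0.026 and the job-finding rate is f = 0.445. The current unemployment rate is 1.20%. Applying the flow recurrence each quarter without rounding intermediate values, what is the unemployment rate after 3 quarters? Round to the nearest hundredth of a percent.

With a fixed labor force, u_{t+1} = u_t + s·(1−u_t) − f·u_t = u_t·(1−s−f) + s.
Here 1−s−f = 0.529 and s = 0.026.
u_1 = 0.012000 × 0.529 + 0.026 = 0.032348.
u_2 = 0.032348 × 0.529 + 0.026 = 0.043112.
u_3 = 0.043112 × 0.529 + 0.026 = 0.048806.

Unemployment rate after three quarters ≈ 4.88%.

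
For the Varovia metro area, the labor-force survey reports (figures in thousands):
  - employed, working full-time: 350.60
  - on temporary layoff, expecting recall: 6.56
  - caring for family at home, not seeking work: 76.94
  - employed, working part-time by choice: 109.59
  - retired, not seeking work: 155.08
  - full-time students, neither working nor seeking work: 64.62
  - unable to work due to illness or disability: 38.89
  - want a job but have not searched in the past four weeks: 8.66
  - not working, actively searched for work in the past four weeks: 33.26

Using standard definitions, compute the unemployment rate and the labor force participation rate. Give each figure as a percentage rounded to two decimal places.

Employed = 350.60 + 109.59 = 460.19 thousand.
Unemployed = 6.56 + 33.26 = 39.82 thousand (jobless and actively searching, or on temporary layoff).
Labor force = 460.19 + 39.82 = 500.01 thousand.
Not in labor force = 76.94 + 155.08 + 64.62 + 38.89 + 8.66 = 344.19 thousand (those not working and not actively searching are outside the labor force — including those who want a job but have given up searching).
Civilian working-age population = 500.01 + 344.19 = 844.20 thousand.
Unemployment rate = 39.82 / 500.01 = 7.96%.
Labor force participation rate = 500.01 / 844.20 = 59.23%.

Unemployment rate ≈ 7.96%; labor force participation rate ≈ 59.23%.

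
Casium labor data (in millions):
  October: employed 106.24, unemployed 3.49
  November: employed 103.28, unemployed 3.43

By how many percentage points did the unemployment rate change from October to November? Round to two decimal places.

October: labor force = 106.24 + 3.49 = 109.73; u = 3.49/109.73 = 3.18%.
November: labor force = 103.28 + 3.43 = 106.71; u = 3.43/106.71 = 3.21%.
Change = 3.21% − 3.18% = +0.03 pp.

The unemployment rate changed by +0.03 percentage points.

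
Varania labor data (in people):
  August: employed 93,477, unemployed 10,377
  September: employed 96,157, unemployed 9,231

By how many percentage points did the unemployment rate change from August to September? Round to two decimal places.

August: labor force = 93,477 + 10,377 = 103,854; u = 10,377/103,854 = 9.99%.
September: labor force = 96,157 + 9,231 = 105,388; u = 9,231/105,388 = 8.76%.
Change = 8.76% − 9.99% = −1.23 pp.

The unemployment rate changed by −1.23 percentage points.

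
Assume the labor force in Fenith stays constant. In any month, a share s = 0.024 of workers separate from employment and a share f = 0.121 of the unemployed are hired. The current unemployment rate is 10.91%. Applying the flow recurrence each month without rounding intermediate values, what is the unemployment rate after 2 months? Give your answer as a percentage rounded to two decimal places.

Unemployment rate after two months ≈ 12.43%.

With a fixed labor force, u_{t+1} = u_t + s·(1−u_t) − f·u_t = u_t·(1−s−f) + s.
Here 1−s−f = 0.855 and s = 0.024.
u_1 = 0.109100 × 0.855 + 0.024 = 0.117281.
u_2 = 0.117281 × 0.855 + 0.024 = 0.124275.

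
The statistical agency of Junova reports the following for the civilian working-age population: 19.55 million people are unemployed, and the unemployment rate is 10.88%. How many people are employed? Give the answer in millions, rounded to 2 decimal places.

About 160.14 million are employed.

Labor force = U / u = 19.55 / 0.1088 ≈ 179.69 million.
Employed = labor force − unemployed = 179.69 − 19.55 = 160.14 million.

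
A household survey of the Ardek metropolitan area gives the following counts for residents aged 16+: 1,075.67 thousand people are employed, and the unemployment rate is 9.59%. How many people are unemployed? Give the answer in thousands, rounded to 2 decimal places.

About 114.10 thousand are unemployed.

Let U be the number unemployed. The labor force is E + U, and U/(E+U) = 0.0959.
So U = 0.0959 × 1,075.67 / (1 − 0.0959) = 103.1568 / 0.9041 ≈ 114.10 thousand.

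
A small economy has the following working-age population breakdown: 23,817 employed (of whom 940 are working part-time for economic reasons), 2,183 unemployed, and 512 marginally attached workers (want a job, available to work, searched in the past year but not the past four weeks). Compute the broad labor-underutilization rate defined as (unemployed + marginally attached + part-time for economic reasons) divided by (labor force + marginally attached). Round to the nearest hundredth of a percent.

Labor force = 23,817 + 2,183 = 26,000.
Numerator = 2,183 + 512 + 940 = 3,635.
Denominator = 26,000 + 512 = 26,512.
Broad rate = 3,635 / 26,512 = 13.71%.

Broad underutilization rate ≈ 13.71%.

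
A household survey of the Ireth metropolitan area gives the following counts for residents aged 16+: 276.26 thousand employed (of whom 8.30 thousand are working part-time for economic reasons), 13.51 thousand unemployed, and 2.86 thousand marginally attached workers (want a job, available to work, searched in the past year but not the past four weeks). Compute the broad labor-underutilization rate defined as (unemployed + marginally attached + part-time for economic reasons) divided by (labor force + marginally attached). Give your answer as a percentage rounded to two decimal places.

Labor force = 276.26 + 13.51 = 289.77 thousand.
Numerator = 13.51 + 2.86 + 8.30 = 24.67 thousand.
Denominator = 289.77 + 2.86 = 292.63 thousand.
Broad rate = 24.67 / 292.63 = 8.43%.

Broad underutilization rate ≈ 8.43%.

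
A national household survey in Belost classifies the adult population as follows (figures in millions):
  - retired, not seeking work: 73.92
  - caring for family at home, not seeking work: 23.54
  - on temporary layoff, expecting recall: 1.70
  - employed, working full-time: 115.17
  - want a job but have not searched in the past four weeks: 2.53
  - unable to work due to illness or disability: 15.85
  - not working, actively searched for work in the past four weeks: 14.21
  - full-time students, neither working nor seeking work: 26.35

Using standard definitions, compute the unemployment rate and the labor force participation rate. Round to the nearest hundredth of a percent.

Employed = 115.17 million.
Unemployed = 1.70 + 14.21 = 15.91 million (jobless and actively searching, or on temporary layoff).
Labor force = 115.17 + 15.91 = 131.08 million.
Not in labor force = 73.92 + 23.54 + 2.53 + 15.85 + 26.35 = 142.19 million (those not working and not actively searching are outside the labor force — including those who want a job but have given up searching).
Civilian working-age population = 131.08 + 142.19 = 273.27 million.
Unemployment rate = 15.91 / 131.08 = 12.14%.
Labor force participation rate = 131.08 / 273.27 = 47.97%.

Unemployment rate ≈ 12.14%; labor force participation rate ≈ 47.97%.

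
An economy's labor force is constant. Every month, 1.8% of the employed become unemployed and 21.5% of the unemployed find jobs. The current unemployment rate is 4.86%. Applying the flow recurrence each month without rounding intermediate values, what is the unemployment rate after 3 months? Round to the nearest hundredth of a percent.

With a fixed labor force, u_{t+1} = u_t + s·(1−u_t) − f·u_t = u_t·(1−s−f) + s.
Here 1−s−f = 0.767 and s = 0.018.
u_1 = 0.048600 × 0.767 + 0.018 = 0.055276.
u_2 = 0.055276 × 0.767 + 0.018 = 0.060397.
u_3 = 0.060397 × 0.767 + 0.018 = 0.064324.

Unemployment rate after three months ≈ 6.43%.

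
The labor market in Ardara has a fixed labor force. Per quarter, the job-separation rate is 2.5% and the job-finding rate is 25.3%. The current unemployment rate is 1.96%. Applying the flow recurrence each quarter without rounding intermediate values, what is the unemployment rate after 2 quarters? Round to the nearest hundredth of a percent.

With a fixed labor force, u_{t+1} = u_t + s·(1−u_t) − f·u_t = u_t·(1−s−f) + s.
Here 1−s−f = 0.722 and s = 0.025.
u_1 = 0.019600 × 0.722 + 0.025 = 0.039151.
u_2 = 0.039151 × 0.722 + 0.025 = 0.053267.

Unemployment rate after two quarters ≈ 5.33%.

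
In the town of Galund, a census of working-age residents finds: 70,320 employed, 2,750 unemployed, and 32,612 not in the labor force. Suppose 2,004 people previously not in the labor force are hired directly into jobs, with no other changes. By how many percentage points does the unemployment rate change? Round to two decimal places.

The unemployment rate changes by −0.10 percentage points.

Initially, labor force = 70,320 + 2,750 = 73,070, so u = 2,750/73,070 = 3.76%.
After the change, employed and labor force both rise by 2,004; unemployed unchanged → E = 72,324, U = 2,750, labor force = 75,074.
New unemployment rate = 2,750 / 75,074 = 3.66%.
Change = 3.66% − 3.76% = −0.10 percentage points.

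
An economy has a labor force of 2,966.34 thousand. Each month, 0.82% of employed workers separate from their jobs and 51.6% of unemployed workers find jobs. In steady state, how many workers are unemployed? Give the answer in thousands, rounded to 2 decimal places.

Steady-state unemployment rate u* = s/(s+f) = 0.82/(0.82+51.6) = 0.015643.
Unemployed = u* × labor force = 0.015643 × 2,966.34 ≈ 46.40 thousand.

About 46.40 thousand are unemployed in steady state.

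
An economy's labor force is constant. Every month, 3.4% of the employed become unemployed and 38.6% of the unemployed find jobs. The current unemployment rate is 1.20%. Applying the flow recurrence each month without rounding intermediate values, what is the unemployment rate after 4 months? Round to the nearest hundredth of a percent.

Unemployment rate after four months ≈ 7.31%.

With a fixed labor force, u_{t+1} = u_t + s·(1−u_t) − f·u_t = u_t·(1−s−f) + s.
Here 1−s−f = 0.580 and s = 0.034.
u_1 = 0.012000 × 0.580 + 0.034 = 0.040960.
u_2 = 0.040960 × 0.580 + 0.034 = 0.057757.
u_3 = 0.057757 × 0.580 + 0.034 = 0.067499.
u_4 = 0.067499 × 0.580 + 0.034 = 0.073149.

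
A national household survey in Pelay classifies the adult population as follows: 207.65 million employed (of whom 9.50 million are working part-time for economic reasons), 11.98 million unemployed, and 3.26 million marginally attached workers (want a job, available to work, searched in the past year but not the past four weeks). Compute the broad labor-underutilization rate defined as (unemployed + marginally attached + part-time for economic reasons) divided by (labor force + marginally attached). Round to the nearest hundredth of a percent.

Labor force = 207.65 + 11.98 = 219.63 million.
Numerator = 11.98 + 3.26 + 9.50 = 24.74 million.
Denominator = 219.63 + 3.26 = 222.89 million.
Broad rate = 24.74 / 222.89 = 11.10%.

Broad underutilization rate ≈ 11.10%.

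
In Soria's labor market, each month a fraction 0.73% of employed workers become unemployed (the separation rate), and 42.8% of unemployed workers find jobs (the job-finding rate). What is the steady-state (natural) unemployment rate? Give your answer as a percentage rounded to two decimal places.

Steady-state unemployment rate ≈ 1.68%.

At steady state the flows balance: s·E = f·U, so U/(E+U) = s/(s+f).
u* = 0.73 / (0.73 + 42.8) = 0.73 / 43.53 = 1.68%.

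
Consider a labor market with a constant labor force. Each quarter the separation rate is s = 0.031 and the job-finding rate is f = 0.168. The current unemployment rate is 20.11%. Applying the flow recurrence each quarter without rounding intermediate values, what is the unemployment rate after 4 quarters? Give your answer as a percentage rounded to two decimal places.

Unemployment rate after four quarters ≈ 17.44%.

With a fixed labor force, u_{t+1} = u_t + s·(1−u_t) − f·u_t = u_t·(1−s−f) + s.
Here 1−s−f = 0.801 and s = 0.031.
u_1 = 0.201100 × 0.801 + 0.031 = 0.192081.
u_2 = 0.192081 × 0.801 + 0.031 = 0.184857.
u_3 = 0.184857 × 0.801 + 0.031 = 0.179070.
u_4 = 0.179070 × 0.801 + 0.031 = 0.174435.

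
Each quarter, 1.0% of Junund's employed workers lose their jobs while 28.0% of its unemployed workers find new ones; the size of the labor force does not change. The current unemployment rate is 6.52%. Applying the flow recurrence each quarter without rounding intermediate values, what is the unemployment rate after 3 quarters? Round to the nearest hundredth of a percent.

With a fixed labor force, u_{t+1} = u_t + s·(1−u_t) − f·u_t = u_t·(1−s−f) + s.
Here 1−s−f = 0.710 and s = 0.010.
u_1 = 0.065200 × 0.710 + 0.010 = 0.056292.
u_2 = 0.056292 × 0.710 + 0.010 = 0.049967.
u_3 = 0.049967 × 0.710 + 0.010 = 0.045477.

Unemployment rate after three quarters ≈ 4.55%.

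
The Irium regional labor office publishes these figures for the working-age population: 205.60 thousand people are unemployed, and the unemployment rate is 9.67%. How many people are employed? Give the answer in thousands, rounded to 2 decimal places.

Labor force = U / u = 205.60 / 0.0967 ≈ 2,126.16 thousand.
Employed = labor force − unemployed = 2,126.16 − 205.60 = 1,920.56 thousand.

About 1,920.56 thousand are employed.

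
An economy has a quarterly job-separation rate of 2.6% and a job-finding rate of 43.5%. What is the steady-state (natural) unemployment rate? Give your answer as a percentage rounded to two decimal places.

Steady-state unemployment rate ≈ 5.64%.

At steady state the flows balance: s·E = f·U, so U/(E+U) = s/(s+f).
u* = 2.6 / (2.6 + 43.5) = 2.6 / 46.10 = 5.64%.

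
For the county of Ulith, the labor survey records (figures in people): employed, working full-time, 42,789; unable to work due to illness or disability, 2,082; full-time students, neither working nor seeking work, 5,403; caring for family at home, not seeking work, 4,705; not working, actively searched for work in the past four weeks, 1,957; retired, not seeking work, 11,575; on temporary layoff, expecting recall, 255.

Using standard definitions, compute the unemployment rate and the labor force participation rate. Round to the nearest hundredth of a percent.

Employed = 42,789.
Unemployed = 1,957 + 255 = 2,212 (jobless and actively searching, or on temporary layoff).
Labor force = 42,789 + 2,212 = 45,001.
Not in labor force = 2,082 + 5,403 + 4,705 + 11,575 = 23,765 (those not working and not actively searching are outside the labor force).
Civilian working-age population = 45,001 + 23,765 = 68,766.
Unemployment rate = 2,212 / 45,001 = 4.92%.
Labor force participation rate = 45,001 / 68,766 = 65.44%.

Unemployment rate ≈ 4.92%; labor force participation rate ≈ 65.44%.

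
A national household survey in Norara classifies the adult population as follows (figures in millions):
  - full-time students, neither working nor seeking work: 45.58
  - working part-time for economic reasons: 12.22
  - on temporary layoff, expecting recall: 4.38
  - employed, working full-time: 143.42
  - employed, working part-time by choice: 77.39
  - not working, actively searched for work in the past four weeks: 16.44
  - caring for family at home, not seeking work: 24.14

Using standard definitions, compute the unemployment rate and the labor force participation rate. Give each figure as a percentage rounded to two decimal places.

Employed = 12.22 + 143.42 + 77.39 = 233.03 million (anyone who worked, including part-time for economic reasons, counts as employed).
Unemployed = 4.38 + 16.44 = 20.82 million (jobless and actively searching, or on temporary layoff).
Labor force = 233.03 + 20.82 = 253.85 million.
Not in labor force = 45.58 + 24.14 = 69.72 million (those not working and not actively searching are outside the labor force).
Civilian working-age population = 253.85 + 69.72 = 323.57 million.
Unemployment rate = 20.82 / 253.85 = 8.20%.
Labor force participation rate = 253.85 / 323.57 = 78.45%.

Unemployment rate ≈ 8.20%; labor force participation rate ≈ 78.45%.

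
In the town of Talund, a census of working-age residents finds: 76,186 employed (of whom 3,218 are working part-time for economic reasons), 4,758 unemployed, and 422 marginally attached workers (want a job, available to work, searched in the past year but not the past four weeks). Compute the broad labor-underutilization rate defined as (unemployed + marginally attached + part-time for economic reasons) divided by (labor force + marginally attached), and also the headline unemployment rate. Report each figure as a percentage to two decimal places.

Broad underutilization rate ≈ 10.32%; headline unemployment rate ≈ 5.88%.

Labor force = 76,186 + 4,758 = 80,944.
Numerator = 4,758 + 422 + 3,218 = 8,398.
Denominator = 80,944 + 422 = 81,366.
Broad rate = 8,398 / 81,366 = 10.32%.
Headline unemployment rate = 4,758 / 80,944 = 5.88%.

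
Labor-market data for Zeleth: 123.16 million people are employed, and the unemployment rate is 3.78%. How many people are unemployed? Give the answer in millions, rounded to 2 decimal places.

Let U be the number unemployed. The labor force is E + U, and U/(E+U) = 0.0378.
So U = 0.0378 × 123.16 / (1 − 0.0378) = 4.6554 / 0.9622 ≈ 4.84 million.

About 4.84 million are unemployed.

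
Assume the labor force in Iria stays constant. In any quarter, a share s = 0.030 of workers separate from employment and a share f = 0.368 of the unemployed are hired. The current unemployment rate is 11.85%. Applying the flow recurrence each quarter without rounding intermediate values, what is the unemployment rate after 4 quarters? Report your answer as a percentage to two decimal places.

Unemployment rate after four quarters ≈ 8.10%.

With a fixed labor force, u_{t+1} = u_t + s·(1−u_t) − f·u_t = u_t·(1−s−f) + s.
Here 1−s−f = 0.602 and s = 0.030.
u_1 = 0.118500 × 0.602 + 0.030 = 0.101337.
u_2 = 0.101337 × 0.602 + 0.030 = 0.091005.
u_3 = 0.091005 × 0.602 + 0.030 = 0.084785.
u_4 = 0.084785 × 0.602 + 0.030 = 0.081041.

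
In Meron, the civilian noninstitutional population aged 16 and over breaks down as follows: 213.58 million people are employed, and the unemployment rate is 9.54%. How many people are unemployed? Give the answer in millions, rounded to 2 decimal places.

About 22.52 million are unemployed.

Let U be the number unemployed. The labor force is E + U, and U/(E+U) = 0.0954.
So U = 0.0954 × 213.58 / (1 − 0.0954) = 20.3755 / 0.9046 ≈ 22.52 million.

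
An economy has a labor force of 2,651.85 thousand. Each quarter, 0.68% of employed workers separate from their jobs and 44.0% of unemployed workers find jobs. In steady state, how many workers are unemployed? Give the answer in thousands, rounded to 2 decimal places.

About 40.36 thousand are unemployed in steady state.

Steady-state unemployment rate u* = s/(s+f) = 0.68/(0.68+44.0) = 0.015219.
Unemployed = u* × labor force = 0.015219 × 2,651.85 ≈ 40.36 thousand.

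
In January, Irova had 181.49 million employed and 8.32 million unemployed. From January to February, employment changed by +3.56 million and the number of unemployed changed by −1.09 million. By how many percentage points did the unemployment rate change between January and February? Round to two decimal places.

The unemployment rate changed by −0.62 percentage points.

January: labor force = 181.49 + 8.32 = 189.81; u = 8.32/189.81 = 4.38%.
February: labor force = 185.05 + 7.23 = 192.28; u = 7.23/192.28 = 3.76%.
Change = 3.76% − 4.38% = −0.62 pp.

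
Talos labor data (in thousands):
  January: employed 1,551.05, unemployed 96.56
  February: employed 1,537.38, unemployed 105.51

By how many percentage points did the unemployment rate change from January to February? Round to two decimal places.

January: labor force = 1,551.05 + 96.56 = 1,647.61; u = 96.56/1,647.61 = 5.86%.
February: labor force = 1,537.38 + 105.51 = 1,642.89; u = 105.51/1,642.89 = 6.42%.
Change = 6.42% − 5.86% = +0.56 pp.

The unemployment rate changed by +0.56 percentage points.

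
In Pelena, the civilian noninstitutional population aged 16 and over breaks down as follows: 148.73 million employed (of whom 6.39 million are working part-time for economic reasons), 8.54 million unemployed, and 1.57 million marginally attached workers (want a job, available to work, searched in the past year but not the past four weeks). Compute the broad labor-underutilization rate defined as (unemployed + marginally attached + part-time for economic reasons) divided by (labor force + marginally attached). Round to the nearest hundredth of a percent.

Broad underutilization rate ≈ 10.39%.

Labor force = 148.73 + 8.54 = 157.27 million.
Numerator = 8.54 + 1.57 + 6.39 = 16.50 million.
Denominator = 157.27 + 1.57 = 158.84 million.
Broad rate = 16.50 / 158.84 = 10.39%.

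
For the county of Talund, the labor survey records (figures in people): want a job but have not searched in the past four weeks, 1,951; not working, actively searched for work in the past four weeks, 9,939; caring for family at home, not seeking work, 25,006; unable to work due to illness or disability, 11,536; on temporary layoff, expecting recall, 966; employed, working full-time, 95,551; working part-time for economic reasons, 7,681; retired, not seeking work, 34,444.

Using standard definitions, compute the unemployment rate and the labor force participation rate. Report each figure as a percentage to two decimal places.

Employed = 95,551 + 7,681 = 103,232 (anyone who worked, including part-time for economic reasons, counts as employed).
Unemployed = 9,939 + 966 = 10,905 (jobless and actively searching, or on temporary layoff).
Labor force = 103,232 + 10,905 = 114,137.
Not in labor force = 1,951 + 25,006 + 11,536 + 34,444 = 72,937 (those not working and not actively searching are outside the labor force — including those who want a job but have given up searching).
Civilian working-age population = 114,137 + 72,937 = 187,074.
Unemployment rate = 10,905 / 114,137 = 9.55%.
Labor force participation rate = 114,137 / 187,074 = 61.01%.

Unemployment rate ≈ 9.55%; labor force participation rate ≈ 61.01%.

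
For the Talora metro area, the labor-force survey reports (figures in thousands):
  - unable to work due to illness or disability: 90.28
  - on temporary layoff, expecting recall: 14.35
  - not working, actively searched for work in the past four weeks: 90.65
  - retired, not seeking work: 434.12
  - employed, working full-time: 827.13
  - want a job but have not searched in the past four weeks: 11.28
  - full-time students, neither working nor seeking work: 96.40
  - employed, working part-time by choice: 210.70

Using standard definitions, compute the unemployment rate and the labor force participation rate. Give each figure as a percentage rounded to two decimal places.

Employed = 827.13 + 210.70 = 1,037.83 thousand.
Unemployed = 14.35 + 90.65 = 105.00 thousand (jobless and actively searching, or on temporary layoff).
Labor force = 1,037.83 + 105.00 = 1,142.83 thousand.
Not in labor force = 90.28 + 434.12 + 11.28 + 96.40 = 632.08 thousand (those not working and not actively searching are outside the labor force — including those who want a job but have given up searching).
Civilian working-age population = 1,142.83 + 632.08 = 1,774.91 thousand.
Unemployment rate = 105.00 / 1,142.83 = 9.19%.
Labor force participation rate = 1,142.83 / 1,774.91 = 64.39%.

Unemployment rate ≈ 9.19%; labor force participation rate ≈ 64.39%.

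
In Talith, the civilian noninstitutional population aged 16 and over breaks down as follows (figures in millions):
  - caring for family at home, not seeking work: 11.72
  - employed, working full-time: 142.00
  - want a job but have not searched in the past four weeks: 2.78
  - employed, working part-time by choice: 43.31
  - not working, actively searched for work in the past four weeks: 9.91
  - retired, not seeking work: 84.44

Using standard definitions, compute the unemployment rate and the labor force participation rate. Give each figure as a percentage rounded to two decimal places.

Unemployment rate ≈ 5.08%; labor force participation rate ≈ 66.37%.

Employed = 142.00 + 43.31 = 185.31 million.
Unemployed = 9.91 million.
Labor force = 185.31 + 9.91 = 195.22 million.
Not in labor force = 11.72 + 2.78 + 84.44 = 98.94 million (those not working and not actively searching are outside the labor force — including those who want a job but have given up searching).
Civilian working-age population = 195.22 + 98.94 = 294.16 million.
Unemployment rate = 9.91 / 195.22 = 5.08%.
Labor force participation rate = 195.22 / 294.16 = 66.37%.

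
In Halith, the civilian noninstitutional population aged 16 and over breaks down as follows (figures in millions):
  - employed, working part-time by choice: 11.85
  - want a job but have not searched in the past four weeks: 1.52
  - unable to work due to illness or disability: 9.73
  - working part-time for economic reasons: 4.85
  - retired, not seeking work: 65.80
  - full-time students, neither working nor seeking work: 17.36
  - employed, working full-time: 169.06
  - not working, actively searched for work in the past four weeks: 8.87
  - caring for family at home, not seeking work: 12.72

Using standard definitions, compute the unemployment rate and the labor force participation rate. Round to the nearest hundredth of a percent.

Unemployment rate ≈ 4.56%; labor force participation rate ≈ 64.50%.

Employed = 11.85 + 4.85 + 169.06 = 185.76 million (anyone who worked, including part-time for economic reasons, counts as employed).
Unemployed = 8.87 million.
Labor force = 185.76 + 8.87 = 194.63 million.
Not in labor force = 1.52 + 9.73 + 65.80 + 17.36 + 12.72 = 107.13 million (those not working and not actively searching are outside the labor force — including those who want a job but have given up searching).
Civilian working-age population = 194.63 + 107.13 = 301.76 million.
Unemployment rate = 8.87 / 194.63 = 4.56%.
Labor force participation rate = 194.63 / 301.76 = 64.50%.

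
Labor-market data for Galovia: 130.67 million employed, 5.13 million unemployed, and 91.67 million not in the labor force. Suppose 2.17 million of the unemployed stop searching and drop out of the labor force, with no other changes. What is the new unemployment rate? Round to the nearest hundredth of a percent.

Initially, labor force = 130.67 + 5.13 = 135.80 million, so u = 5.13/135.80 = 3.78%.
After the change, unemployed and labor force both fall by 2.17 → E = 130.67, U = 2.96, labor force = 133.63 million.
New unemployment rate = 2.96 / 133.63 = 2.22%.

New unemployment rate ≈ 2.22%.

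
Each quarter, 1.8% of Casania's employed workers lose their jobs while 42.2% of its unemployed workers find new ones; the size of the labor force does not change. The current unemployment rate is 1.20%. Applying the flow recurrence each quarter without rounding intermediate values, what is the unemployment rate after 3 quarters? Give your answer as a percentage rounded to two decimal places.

Unemployment rate after three quarters ≈ 3.58%.

With a fixed labor force, u_{t+1} = u_t + s·(1−u_t) − f·u_t = u_t·(1−s−f) + s.
Here 1−s−f = 0.560 and s = 0.018.
u_1 = 0.012000 × 0.560 + 0.018 = 0.024720.
u_2 = 0.024720 × 0.560 + 0.018 = 0.031843.
u_3 = 0.031843 × 0.560 + 0.018 = 0.035832.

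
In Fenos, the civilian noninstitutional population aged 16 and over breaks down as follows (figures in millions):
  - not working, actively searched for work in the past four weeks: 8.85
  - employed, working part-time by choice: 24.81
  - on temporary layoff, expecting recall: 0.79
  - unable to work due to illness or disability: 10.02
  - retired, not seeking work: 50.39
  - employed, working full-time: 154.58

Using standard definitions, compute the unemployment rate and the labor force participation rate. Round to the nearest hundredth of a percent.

Employed = 24.81 + 154.58 = 179.39 million.
Unemployed = 8.85 + 0.79 = 9.64 million (jobless and actively searching, or on temporary layoff).
Labor force = 179.39 + 9.64 = 189.03 million.
Not in labor force = 10.02 + 50.39 = 60.41 million (those not working and not actively searching are outside the labor force).
Civilian working-age population = 189.03 + 60.41 = 249.44 million.
Unemployment rate = 9.64 / 189.03 = 5.10%.
Labor force participation rate = 189.03 / 249.44 = 75.78%.

Unemployment rate ≈ 5.10%; labor force participation rate ≈ 75.78%.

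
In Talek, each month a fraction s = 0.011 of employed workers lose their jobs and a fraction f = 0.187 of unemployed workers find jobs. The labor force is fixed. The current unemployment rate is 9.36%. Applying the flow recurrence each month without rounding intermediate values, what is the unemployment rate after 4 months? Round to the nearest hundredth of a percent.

With a fixed labor force, u_{t+1} = u_t + s·(1−u_t) − f·u_t = u_t·(1−s−f) + s.
Here 1−s−f = 0.802 and s = 0.011.
u_1 = 0.093600 × 0.802 + 0.011 = 0.086067.
u_2 = 0.086067 × 0.802 + 0.011 = 0.080026.
u_3 = 0.080026 × 0.802 + 0.011 = 0.075181.
u_4 = 0.075181 × 0.802 + 0.011 = 0.071295.

Unemployment rate after four months ≈ 7.13%.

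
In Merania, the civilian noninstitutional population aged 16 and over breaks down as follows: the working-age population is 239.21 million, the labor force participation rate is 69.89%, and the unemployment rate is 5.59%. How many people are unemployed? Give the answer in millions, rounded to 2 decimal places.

About 9.35 million are unemployed.

Labor force = 0.6989 × 239.21 = 167.18 million.
Unemployed = 0.0559 × 167.18 ≈ 9.35 million.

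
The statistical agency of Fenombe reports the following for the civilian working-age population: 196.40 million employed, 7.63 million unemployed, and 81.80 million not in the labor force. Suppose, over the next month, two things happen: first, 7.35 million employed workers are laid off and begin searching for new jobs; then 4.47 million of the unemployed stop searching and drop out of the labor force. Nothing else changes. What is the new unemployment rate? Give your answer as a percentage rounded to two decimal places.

Initially, labor force = 196.40 + 7.63 = 204.03 million, so u = 7.63/204.03 = 3.74%.
After the first change, employed falls and unemployed rises by 7.35; labor force unchanged → E = 189.05, U = 14.98, labor force = 204.03 million.
After the second change, unemployed and labor force both fall by 4.47 → E = 189.05, U = 10.51, labor force = 199.56 million.
New unemployment rate = 10.51 / 199.56 = 5.27%.

New unemployment rate ≈ 5.27%.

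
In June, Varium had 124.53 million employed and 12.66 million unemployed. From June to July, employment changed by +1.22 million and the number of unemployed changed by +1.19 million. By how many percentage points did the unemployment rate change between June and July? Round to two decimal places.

The unemployment rate changed by +0.69 percentage points.

June: labor force = 124.53 + 12.66 = 137.19; u = 12.66/137.19 = 9.23%.
July: labor force = 125.75 + 13.85 = 139.60; u = 13.85/139.60 = 9.92%.
Change = 9.92% − 9.23% = +0.69 pp.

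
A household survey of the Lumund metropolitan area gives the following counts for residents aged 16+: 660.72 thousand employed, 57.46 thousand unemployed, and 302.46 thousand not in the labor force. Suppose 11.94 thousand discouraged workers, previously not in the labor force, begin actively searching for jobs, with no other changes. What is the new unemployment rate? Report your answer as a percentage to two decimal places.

Initially, labor force = 660.72 + 57.46 = 718.18 thousand, so u = 57.46/718.18 = 8.00%.
After the change, unemployed and labor force both rise by 11.94 → E = 660.72, U = 69.40, labor force = 730.12 thousand.
New unemployment rate = 69.40 / 730.12 = 9.51%.

New unemployment rate ≈ 9.51%.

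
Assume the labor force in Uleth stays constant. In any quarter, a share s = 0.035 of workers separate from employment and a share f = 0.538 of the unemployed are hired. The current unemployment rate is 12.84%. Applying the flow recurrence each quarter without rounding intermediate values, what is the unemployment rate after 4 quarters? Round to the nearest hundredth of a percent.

Unemployment rate after four quarters ≈ 6.33%.

With a fixed labor force, u_{t+1} = u_t + s·(1−u_t) − f·u_t = u_t·(1−s−f) + s.
Here 1−s−f = 0.427 and s = 0.035.
u_1 = 0.128400 × 0.427 + 0.035 = 0.089827.
u_2 = 0.089827 × 0.427 + 0.035 = 0.073356.
u_3 = 0.073356 × 0.427 + 0.035 = 0.066323.
u_4 = 0.066323 × 0.427 + 0.035 = 0.063320.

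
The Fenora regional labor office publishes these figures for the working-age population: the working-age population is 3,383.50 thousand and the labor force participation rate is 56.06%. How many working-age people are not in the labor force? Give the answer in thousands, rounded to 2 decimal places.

About 1,486.71 thousand are not in the labor force.

Share not in the labor force = 1 − 0.5606 = 0.4394.
Not in labor force = 0.4394 × 3,383.50 ≈ 1,486.71 thousand.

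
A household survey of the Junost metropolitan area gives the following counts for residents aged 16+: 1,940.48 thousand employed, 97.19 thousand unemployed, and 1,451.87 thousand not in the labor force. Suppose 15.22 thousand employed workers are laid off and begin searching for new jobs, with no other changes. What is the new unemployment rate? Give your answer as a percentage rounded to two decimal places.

New unemployment rate ≈ 5.52%.

Initially, labor force = 1,940.48 + 97.19 = 2,037.67 thousand, so u = 97.19/2,037.67 = 4.77%.
After the change, employed falls and unemployed rises by 15.22; labor force unchanged → E = 1,925.26, U = 112.41, labor force = 2,037.67 thousand.
New unemployment rate = 112.41 / 2,037.67 = 5.52%.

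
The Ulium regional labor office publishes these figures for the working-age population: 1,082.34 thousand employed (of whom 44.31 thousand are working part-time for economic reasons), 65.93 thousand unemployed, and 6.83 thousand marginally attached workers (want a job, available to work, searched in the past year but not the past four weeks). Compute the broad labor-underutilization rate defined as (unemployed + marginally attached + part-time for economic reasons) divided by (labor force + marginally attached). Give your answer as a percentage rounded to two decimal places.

Labor force = 1,082.34 + 65.93 = 1,148.27 thousand.
Numerator = 65.93 + 6.83 + 44.31 = 117.07 thousand.
Denominator = 1,148.27 + 6.83 = 1,155.10 thousand.
Broad rate = 117.07 / 1,155.10 = 10.14%.

Broad underutilization rate ≈ 10.14%.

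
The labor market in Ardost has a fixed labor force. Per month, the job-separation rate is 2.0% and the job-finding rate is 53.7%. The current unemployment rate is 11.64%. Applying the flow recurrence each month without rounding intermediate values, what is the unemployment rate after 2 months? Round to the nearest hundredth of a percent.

Unemployment rate after two months ≈ 5.17%.

With a fixed labor force, u_{t+1} = u_t + s·(1−u_t) − f·u_t = u_t·(1−s−f) + s.
Here 1−s−f = 0.443 and s = 0.020.
u_1 = 0.116400 × 0.443 + 0.020 = 0.071565.
u_2 = 0.071565 × 0.443 + 0.020 = 0.051703.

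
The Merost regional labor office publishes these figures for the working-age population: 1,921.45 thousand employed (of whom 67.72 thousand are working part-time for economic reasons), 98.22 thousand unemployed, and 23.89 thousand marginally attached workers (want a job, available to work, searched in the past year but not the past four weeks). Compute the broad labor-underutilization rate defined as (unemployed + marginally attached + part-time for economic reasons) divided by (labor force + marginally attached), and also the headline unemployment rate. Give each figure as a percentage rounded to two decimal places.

Broad underutilization rate ≈ 9.29%; headline unemployment rate ≈ 4.86%.

Labor force = 1,921.45 + 98.22 = 2,019.67 thousand.
Numerator = 98.22 + 23.89 + 67.72 = 189.83 thousand.
Denominator = 2,019.67 + 23.89 = 2,043.56 thousand.
Broad rate = 189.83 / 2,043.56 = 9.29%.
Headline unemployment rate = 98.22 / 2,019.67 = 4.86%.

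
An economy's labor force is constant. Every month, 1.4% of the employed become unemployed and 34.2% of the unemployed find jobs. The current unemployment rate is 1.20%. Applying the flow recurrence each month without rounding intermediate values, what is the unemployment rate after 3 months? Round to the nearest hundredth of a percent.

With a fixed labor force, u_{t+1} = u_t + s·(1−u_t) − f·u_t = u_t·(1−s−f) + s.
Here 1−s−f = 0.644 and s = 0.014.
u_1 = 0.012000 × 0.644 + 0.014 = 0.021728.
u_2 = 0.021728 × 0.644 + 0.014 = 0.027993.
u_3 = 0.027993 × 0.644 + 0.014 = 0.032027.

Unemployment rate after three months ≈ 3.20%.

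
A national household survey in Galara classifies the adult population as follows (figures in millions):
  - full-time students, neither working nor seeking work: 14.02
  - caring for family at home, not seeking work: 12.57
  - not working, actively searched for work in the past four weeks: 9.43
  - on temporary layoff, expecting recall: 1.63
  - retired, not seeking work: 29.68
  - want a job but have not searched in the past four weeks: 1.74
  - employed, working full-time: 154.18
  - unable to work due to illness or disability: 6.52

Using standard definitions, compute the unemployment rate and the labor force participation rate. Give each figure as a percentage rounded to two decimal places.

Unemployment rate ≈ 6.69%; labor force participation rate ≈ 71.92%.

Employed = 154.18 million.
Unemployed = 9.43 + 1.63 = 11.06 million (jobless and actively searching, or on temporary layoff).
Labor force = 154.18 + 11.06 = 165.24 million.
Not in labor force = 14.02 + 12.57 + 29.68 + 1.74 + 6.52 = 64.53 million (those not working and not actively searching are outside the labor force — including those who want a job but have given up searching).
Civilian working-age population = 165.24 + 64.53 = 229.77 million.
Unemployment rate = 11.06 / 165.24 = 6.69%.
Labor force participation rate = 165.24 / 229.77 = 71.92%.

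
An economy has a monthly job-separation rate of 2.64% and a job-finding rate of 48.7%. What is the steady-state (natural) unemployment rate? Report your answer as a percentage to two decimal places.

At steady state the flows balance: s·E = f·U, so U/(E+U) = s/(s+f).
u* = 2.64 / (2.64 + 48.7) = 2.64 / 51.34 = 5.14%.

Steady-state unemployment rate ≈ 5.14%.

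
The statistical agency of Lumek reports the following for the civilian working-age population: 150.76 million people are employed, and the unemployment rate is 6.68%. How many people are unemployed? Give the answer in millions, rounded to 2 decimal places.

Let U be the number unemployed. The labor force is E + U, and U/(E+U) = 0.0668.
So U = 0.0668 × 150.76 / (1 − 0.0668) = 10.0708 / 0.9332 ≈ 10.79 million.

About 10.79 million are unemployed.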